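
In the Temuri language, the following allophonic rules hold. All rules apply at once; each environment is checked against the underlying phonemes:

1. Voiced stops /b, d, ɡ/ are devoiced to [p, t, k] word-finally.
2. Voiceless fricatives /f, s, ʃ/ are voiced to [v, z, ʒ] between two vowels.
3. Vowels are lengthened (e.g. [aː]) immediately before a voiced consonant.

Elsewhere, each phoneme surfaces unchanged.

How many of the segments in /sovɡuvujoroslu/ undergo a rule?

4

Segments that undergo a rule: /o/ → [oː] (rule 3); /u/ → [uː] (rule 3); /u/ → [uː] (rule 3); /o/ → [oː] (rule 3).
All other segments surface unchanged.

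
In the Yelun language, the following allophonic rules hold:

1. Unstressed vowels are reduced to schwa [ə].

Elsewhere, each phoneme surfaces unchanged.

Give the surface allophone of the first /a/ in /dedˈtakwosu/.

[a]

/a/ — between /t/ and /k/; rule 1 does not apply here → [a].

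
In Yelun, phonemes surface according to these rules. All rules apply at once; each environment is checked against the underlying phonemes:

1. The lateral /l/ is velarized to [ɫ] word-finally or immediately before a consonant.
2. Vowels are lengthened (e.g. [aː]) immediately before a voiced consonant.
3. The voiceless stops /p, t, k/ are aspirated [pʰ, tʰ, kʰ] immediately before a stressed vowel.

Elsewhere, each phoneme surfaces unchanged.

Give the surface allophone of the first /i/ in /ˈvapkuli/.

/i/ (word-final): rule 2 targets it, but not before a voiced consonant → unchanged [i].

[i]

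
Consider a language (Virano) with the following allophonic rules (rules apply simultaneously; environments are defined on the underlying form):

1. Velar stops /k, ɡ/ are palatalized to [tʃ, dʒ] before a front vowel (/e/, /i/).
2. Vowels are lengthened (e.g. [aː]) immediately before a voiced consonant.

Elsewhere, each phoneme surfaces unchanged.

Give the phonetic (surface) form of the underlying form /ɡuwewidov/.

/ɡ/ (word-initial) is in the target of rule 1 but the environment (before a front vowel) is not met → [ɡ].
/u/ (between /ɡ/ and /w/) occurs before a voiced consonant → [uː] by rule 2.
/w/ — not in any rule's target class → [w].
/e/ (between /w/ and /w/) occurs before a voiced consonant → [eː] by rule 2.
/w/ (between /e/ and /i/) is unaffected → [w].
/i/ meets the environment for rule 2 (before a voiced consonant) → [iː].
/d/ stays [d].
/o/ meets the environment for rule 2 (before a voiced consonant) → [oː].
/v/ — not in any rule's target class → [v].

[ɡuːweːwiːdoːv]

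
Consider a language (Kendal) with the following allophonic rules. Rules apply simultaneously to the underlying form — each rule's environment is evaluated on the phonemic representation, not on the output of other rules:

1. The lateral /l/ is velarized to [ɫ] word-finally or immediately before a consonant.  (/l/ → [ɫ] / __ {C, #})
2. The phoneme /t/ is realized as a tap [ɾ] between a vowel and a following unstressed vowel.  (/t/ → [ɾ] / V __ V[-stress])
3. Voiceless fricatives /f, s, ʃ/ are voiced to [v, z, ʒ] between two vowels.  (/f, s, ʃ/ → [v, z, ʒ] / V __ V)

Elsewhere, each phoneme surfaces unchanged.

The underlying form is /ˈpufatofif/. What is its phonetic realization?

/p/ — not in any rule's target class → [p].
/u/ (between /p/ and /f/): no rule targets it → [u].
/f/ meets the environment for rule 3 (between two vowels) → [v].
/a/ — not in any rule's target class → [a].
/t/ (between /a/ and /o/) occurs between a vowel and a following unstressed vowel → [ɾ] by rule 2.
/o/ stays [o].
/f/ meets the environment for rule 3 (between two vowels) → [v].
/i/ (between /f/ and /f/) is unaffected → [i].
/f/ (word-final) fails the environment for rule 3, so it stays [f].

[ˈpuvaɾovif]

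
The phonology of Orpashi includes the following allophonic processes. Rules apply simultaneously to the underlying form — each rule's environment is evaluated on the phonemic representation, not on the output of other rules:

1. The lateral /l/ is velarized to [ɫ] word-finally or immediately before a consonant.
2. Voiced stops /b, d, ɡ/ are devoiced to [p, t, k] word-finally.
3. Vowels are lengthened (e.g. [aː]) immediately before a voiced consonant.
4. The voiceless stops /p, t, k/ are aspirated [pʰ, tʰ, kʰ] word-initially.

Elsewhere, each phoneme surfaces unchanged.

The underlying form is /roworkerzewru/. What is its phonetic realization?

[roːwoːrkeːrzeːwru]

/o/ (between /r/ and /w/): before a voiced consonant, so rule 3 applies → [oː].
/o/ — between /w/ and /r/, before a voiced consonant — surfaces as [oː] (rule 3).
/k/ (between /r/ and /e/) is in the target of rule 4 but the environment (word-initially) is not met → [k].
/e/ — between /k/ and /r/, before a voiced consonant — surfaces as [eː] (rule 3).
/e/ meets the environment for rule 3 (before a voiced consonant) → [eː].
/u/ — word-final; rule 3 does not apply here → [u].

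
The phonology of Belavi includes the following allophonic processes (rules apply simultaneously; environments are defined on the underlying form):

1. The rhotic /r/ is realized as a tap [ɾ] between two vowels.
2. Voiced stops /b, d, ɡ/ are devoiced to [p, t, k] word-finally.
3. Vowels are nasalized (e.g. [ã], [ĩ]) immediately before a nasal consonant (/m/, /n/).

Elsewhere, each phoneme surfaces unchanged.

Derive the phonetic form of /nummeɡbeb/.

/u/ (between /n/ and /m/) occurs before a nasal consonant → [ũ] by rule 3.
/e/ (between /m/ and /ɡ/) is in the target of rule 3 but the environment (before a nasal consonant) is not met → [e].
/ɡ/ (between /e/ and /b/): rule 2 targets it, but not word-finally → unchanged [ɡ].
/b/ (between /ɡ/ and /e/): rule 2 targets it, but not word-finally → unchanged [b].
/e/ (between /b/ and /b/): rule 3 targets it, but not before a nasal consonant → unchanged [e].
/b/ — word-final, word-finally — surfaces as [p] (rule 2).

[nũmmeɡbep]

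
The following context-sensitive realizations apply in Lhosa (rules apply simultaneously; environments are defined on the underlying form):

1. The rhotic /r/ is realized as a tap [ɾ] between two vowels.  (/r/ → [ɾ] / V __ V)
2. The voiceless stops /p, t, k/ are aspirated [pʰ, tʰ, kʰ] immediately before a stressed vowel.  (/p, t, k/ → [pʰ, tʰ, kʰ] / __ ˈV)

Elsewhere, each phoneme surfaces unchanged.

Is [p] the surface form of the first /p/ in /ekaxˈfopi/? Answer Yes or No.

/p/ (between /o/ and /i/) fails the environment for rule 2, so it stays [p].
The actual realization is [p], which matches [p].

Yes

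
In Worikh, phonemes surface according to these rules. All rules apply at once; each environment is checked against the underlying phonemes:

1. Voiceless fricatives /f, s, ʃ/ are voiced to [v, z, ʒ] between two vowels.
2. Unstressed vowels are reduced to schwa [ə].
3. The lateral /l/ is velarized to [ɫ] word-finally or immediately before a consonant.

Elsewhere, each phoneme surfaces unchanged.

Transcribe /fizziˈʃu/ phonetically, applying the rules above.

/f/ (word-initial) is in the target of rule 1 but the environment (between two vowels) is not met → [f].
Rule 2 applies to /i/ (between /f/ and /z/: in an unstressed syllable) → [ə].
/z/ — not in any rule's target class → [z].
/z/ stays [z].
/i/ meets the environment for rule 2 (in an unstressed syllable) → [ə].
/ʃ/ (between /i/ and /u/): between two vowels, so rule 1 applies → [ʒ].
/u/ (word-final) fails the environment for rule 2, so it stays [u].

[fəzzəˈʒu]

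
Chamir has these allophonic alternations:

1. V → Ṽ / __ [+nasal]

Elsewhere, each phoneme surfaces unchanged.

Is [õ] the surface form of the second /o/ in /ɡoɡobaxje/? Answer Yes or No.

/o/ — between /ɡ/ and /b/; rule 1 does not apply here → [o].
The actual realization is [o], not [õ].

No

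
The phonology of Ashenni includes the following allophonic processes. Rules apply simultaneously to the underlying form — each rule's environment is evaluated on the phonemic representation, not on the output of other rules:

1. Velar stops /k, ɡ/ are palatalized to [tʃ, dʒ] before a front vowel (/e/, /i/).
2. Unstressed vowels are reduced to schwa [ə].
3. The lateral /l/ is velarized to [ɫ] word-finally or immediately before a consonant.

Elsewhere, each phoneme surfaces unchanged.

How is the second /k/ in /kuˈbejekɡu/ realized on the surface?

/k/ (between /e/ and /ɡ/) fails the environment for rule 1, so it stays [k].

[k]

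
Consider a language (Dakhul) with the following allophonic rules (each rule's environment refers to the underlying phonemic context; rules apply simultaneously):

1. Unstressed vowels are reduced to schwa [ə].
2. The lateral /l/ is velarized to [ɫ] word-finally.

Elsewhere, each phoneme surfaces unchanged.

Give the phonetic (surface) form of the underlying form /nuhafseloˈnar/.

[nəhəfsələˈnar]

/n/ (word-initial): no rule targets it → [n].
/u/ meets the environment for rule 1 (in an unstressed syllable) → [ə].
/h/ stays [h].
/a/ (between /h/ and /f/): in an unstressed syllable, so rule 1 applies → [ə].
/f/ — not in any rule's target class → [f].
/s/ (between /f/ and /e/) is unaffected → [s].
/e/ meets the environment for rule 1 (in an unstressed syllable) → [ə].
/l/ (between /e/ and /o/) fails the environment for rule 2, so it stays [l].
/o/ — between /l/ and /n/, in an unstressed syllable — surfaces as [ə] (rule 1).
/n/ (between /o/ and /a/) is unaffected → [n].
/a/ (between /n/ and /r/) is in the target of rule 1 but the environment (in an unstressed syllable) is not met → [a].
/r/ (word-final): no rule targets it → [r].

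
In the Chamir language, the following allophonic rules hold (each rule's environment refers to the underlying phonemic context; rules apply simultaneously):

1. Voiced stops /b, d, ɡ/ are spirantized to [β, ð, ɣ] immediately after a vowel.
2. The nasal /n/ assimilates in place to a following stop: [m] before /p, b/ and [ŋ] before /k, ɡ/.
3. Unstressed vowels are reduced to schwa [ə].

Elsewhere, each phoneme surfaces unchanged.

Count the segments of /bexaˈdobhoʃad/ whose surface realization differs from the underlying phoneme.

Segments that undergo a rule: /e/ → [ə] (rule 3); /a/ → [ə] (rule 3); /d/ → [ð] (rule 1); /b/ → [β] (rule 1); /o/ → [ə] (rule 3); /a/ → [ə] (rule 3); /d/ → [ð] (rule 1).
All other segments surface unchanged.

7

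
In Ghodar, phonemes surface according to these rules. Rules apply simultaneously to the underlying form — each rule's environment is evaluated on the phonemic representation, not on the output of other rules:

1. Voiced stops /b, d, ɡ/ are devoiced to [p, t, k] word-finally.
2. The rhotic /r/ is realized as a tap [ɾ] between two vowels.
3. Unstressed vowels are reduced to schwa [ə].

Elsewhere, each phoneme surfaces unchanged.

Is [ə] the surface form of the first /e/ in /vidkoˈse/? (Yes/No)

No

/e/ — word-final; rule 3 does not apply here → [e].
The actual realization is [e], not [ə].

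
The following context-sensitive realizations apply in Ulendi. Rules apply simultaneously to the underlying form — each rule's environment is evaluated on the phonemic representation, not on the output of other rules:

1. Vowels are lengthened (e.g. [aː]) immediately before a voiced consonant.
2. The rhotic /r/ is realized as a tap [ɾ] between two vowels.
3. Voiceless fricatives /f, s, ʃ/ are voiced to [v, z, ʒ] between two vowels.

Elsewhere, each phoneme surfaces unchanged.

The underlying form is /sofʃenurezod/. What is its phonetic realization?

[sofʃeːnuːɾeːzoːd]

/s/ (word-initial) is in the target of rule 3 but the environment (between two vowels) is not met → [s].
/o/ — between /s/ and /f/; rule 1 does not apply here → [o].
/f/ (between /o/ and /ʃ/) fails the environment for rule 3, so it stays [f].
/ʃ/ — between /f/ and /e/; rule 3 does not apply here → [ʃ].
/e/ (between /ʃ/ and /n/): before a voiced consonant, so rule 1 applies → [eː].
/n/ stays [n].
/u/ (between /n/ and /r/): before a voiced consonant, so rule 1 applies → [uː].
Rule 2 applies to /r/ (between /u/ and /e/: between two vowels) → [ɾ].
/e/ — between /r/ and /z/, before a voiced consonant — surfaces as [eː] (rule 1).
/z/ — not in any rule's target class → [z].
/o/ (between /z/ and /d/) occurs before a voiced consonant → [oː] by rule 1.
/d/ — not in any rule's target class → [d].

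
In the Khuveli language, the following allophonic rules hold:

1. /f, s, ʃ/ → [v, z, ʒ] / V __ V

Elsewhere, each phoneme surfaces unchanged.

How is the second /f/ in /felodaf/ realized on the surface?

/f/ (word-final): rule 1 targets it, but not between two vowels → unchanged [f].

[f]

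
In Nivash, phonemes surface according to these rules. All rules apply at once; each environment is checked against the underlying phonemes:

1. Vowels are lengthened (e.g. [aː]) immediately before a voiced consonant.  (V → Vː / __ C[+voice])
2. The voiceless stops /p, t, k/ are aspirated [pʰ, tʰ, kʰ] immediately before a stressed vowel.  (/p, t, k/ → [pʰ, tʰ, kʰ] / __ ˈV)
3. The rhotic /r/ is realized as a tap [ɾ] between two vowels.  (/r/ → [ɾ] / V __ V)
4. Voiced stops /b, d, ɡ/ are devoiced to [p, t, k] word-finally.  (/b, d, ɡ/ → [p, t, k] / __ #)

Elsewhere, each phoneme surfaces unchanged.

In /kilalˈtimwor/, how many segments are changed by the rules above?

Segments that undergo a rule: /i/ → [iː] (rule 1); /a/ → [aː] (rule 1); /t/ → [tʰ] (rule 2); /i/ → [iː] (rule 1); /o/ → [oː] (rule 1).
All other segments surface unchanged.

5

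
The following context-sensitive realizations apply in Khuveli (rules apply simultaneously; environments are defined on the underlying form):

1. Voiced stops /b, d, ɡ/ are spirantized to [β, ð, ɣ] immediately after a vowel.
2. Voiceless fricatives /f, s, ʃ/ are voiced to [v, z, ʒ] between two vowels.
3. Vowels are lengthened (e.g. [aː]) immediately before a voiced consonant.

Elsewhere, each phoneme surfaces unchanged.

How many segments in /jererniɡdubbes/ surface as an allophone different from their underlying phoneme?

Segments that undergo a rule: /e/ → [eː] (rule 3); /e/ → [eː] (rule 3); /i/ → [iː] (rule 3); /ɡ/ → [ɣ] (rule 1); /u/ → [uː] (rule 3); /b/ → [β] (rule 1).
All other segments surface unchanged.

6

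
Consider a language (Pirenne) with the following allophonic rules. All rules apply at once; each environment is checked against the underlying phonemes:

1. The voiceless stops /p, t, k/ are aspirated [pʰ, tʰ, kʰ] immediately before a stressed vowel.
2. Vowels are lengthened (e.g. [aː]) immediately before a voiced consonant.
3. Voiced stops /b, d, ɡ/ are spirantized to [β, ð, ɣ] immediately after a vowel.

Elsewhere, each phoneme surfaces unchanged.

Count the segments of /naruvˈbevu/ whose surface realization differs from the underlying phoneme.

Segments that undergo a rule: /a/ → [aː] (rule 2); /u/ → [uː] (rule 2); /e/ → [eː] (rule 2).
All other segments surface unchanged.

3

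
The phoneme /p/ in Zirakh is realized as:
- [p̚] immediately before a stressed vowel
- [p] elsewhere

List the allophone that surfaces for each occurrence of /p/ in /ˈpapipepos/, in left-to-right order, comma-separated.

Occurrence 1 (position 1): immediately before a stressed vowel → [p̚].
Occurrence 2 (position 3): no conditioning environment matches → elsewhere allophone [p].
Occurrence 3 (position 5): no conditioning environment matches → elsewhere allophone [p].
Occurrence 4 (position 7): no conditioning environment matches → elsewhere allophone [p].

[p̚], [p], [p], [p]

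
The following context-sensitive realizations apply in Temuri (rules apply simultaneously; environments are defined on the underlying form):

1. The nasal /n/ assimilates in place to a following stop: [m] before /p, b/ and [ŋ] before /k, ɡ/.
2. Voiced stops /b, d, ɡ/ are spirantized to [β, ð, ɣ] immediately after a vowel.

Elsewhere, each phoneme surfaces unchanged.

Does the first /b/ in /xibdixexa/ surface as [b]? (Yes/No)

/b/ — between /i/ and /d/, immediately after a vowel — surfaces as [β] (rule 2).
The actual realization is [β], not [b].

No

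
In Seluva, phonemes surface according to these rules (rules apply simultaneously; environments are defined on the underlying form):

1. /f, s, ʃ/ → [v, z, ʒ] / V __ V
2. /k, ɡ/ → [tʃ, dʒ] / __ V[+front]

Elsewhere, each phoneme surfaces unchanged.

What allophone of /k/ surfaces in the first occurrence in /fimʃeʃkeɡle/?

[tʃ]

/k/ meets the environment for rule 2 (before a front vowel) → [tʃ].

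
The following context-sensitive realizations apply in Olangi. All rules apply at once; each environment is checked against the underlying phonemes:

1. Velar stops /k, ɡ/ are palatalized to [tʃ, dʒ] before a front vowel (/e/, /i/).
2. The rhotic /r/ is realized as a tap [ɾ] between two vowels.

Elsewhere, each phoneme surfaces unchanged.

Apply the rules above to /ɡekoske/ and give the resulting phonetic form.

[dʒekostʃe]

Rule 1 applies to /ɡ/ (word-initial: before a front vowel) → [dʒ].
/k/ — between /e/ and /o/; rule 1 does not apply here → [k].
Rule 1 applies to /k/ (between /s/ and /e/: before a front vowel) → [tʃ].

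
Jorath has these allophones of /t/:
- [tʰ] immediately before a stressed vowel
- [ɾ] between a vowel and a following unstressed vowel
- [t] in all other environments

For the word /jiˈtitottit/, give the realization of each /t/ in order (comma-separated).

[tʰ], [ɾ], [t], [t], [t]

Occurrence 1 (position 3): immediately before a stressed vowel → [tʰ].
Occurrence 2 (position 5): between a vowel and an unstressed vowel → [ɾ].
Occurrence 3 (position 7): no conditioning environment matches → elsewhere allophone [t].
Occurrence 4 (position 8): no conditioning environment matches → elsewhere allophone [t].
Occurrence 5 (position 10): no conditioning environment matches → elsewhere allophone [t].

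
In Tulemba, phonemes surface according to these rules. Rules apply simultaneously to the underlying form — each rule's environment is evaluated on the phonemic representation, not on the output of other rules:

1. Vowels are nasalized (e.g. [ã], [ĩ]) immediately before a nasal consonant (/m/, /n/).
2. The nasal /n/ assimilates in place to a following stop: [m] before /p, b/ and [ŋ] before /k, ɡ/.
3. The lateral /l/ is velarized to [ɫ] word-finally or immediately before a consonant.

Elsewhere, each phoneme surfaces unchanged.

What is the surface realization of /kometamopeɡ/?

[kõmetãmopeɡ]

/k/ (word-initial): no rule targets it → [k].
/o/ (between /k/ and /m/): before a nasal consonant, so rule 1 applies → [õ].
/m/ — not in any rule's target class → [m].
/e/ (between /m/ and /t/) is in the target of rule 1 but the environment (before a nasal consonant) is not met → [e].
/t/ — not in any rule's target class → [t].
/a/ — between /t/ and /m/, before a nasal consonant — surfaces as [ã] (rule 1).
/m/ (between /a/ and /o/) is unaffected → [m].
/o/ (between /m/ and /p/) fails the environment for rule 1, so it stays [o].
/p/ — not in any rule's target class → [p].
/e/ (between /p/ and /ɡ/): rule 1 targets it, but not before a nasal consonant → unchanged [e].
/ɡ/ (word-final): no rule targets it → [ɡ].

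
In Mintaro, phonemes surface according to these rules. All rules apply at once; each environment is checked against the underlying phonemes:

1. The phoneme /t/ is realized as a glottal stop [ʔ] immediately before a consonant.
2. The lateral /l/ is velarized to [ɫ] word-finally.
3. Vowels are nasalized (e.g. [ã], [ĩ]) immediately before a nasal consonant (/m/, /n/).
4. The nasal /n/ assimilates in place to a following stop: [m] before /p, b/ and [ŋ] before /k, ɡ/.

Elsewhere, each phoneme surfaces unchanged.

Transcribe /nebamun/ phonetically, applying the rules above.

/n/ (word-initial) is in the target of rule 4 but the environment (before a labial or velar stop) is not met → [n].
/e/ (between /n/ and /b/): rule 3 targets it, but not before a nasal consonant → unchanged [e].
/a/ (between /b/ and /m/): before a nasal consonant, so rule 3 applies → [ã].
/u/ — between /m/ and /n/, before a nasal consonant — surfaces as [ũ] (rule 3).
/n/ (word-final) is in the target of rule 4 but the environment (before a labial or velar stop) is not met → [n].

[nebãmũn]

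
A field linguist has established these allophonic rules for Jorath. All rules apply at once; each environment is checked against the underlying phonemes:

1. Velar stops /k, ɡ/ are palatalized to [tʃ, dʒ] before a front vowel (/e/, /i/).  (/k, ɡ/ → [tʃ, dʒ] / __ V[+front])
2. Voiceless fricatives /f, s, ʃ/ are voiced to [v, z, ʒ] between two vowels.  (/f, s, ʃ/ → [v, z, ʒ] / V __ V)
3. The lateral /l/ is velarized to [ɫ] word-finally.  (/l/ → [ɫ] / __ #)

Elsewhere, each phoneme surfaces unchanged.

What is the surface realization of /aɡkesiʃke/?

/a/ — not in any rule's target class → [a].
/ɡ/ (between /a/ and /k/): rule 1 targets it, but not before a front vowel → unchanged [ɡ].
/k/ (between /ɡ/ and /e/) occurs before a front vowel → [tʃ] by rule 1.
/e/ (between /k/ and /s/) is unaffected → [e].
/s/ meets the environment for rule 2 (between two vowels) → [z].
/i/ (between /s/ and /ʃ/): no rule targets it → [i].
/ʃ/ (between /i/ and /k/) is in the target of rule 2 but the environment (between two vowels) is not met → [ʃ].
/k/ (between /ʃ/ and /e/): before a front vowel, so rule 1 applies → [tʃ].
/e/ — not in any rule's target class → [e].

[aɡtʃeziʃtʃe]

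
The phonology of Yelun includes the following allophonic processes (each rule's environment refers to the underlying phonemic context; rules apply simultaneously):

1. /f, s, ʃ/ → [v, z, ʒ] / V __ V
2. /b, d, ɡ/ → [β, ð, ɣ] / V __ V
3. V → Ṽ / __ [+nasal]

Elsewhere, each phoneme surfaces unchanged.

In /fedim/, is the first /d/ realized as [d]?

No

/d/ (between /e/ and /i/): between two vowels, so rule 2 applies → [ð].
The actual realization is [ð], not [d].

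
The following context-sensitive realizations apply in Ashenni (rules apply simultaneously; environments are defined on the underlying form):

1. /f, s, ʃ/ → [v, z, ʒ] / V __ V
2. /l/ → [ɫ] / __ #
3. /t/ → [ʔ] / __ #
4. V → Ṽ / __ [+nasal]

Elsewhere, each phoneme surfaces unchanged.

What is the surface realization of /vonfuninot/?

[võnfũnĩnoʔ]

/v/ stays [v].
/o/ meets the environment for rule 4 (before a nasal consonant) → [õ].
/n/ stays [n].
/f/ — between /n/ and /u/; rule 1 does not apply here → [f].
/u/ — between /f/ and /n/, before a nasal consonant — surfaces as [ũ] (rule 4).
/n/ (between /u/ and /i/): no rule targets it → [n].
/i/ meets the environment for rule 4 (before a nasal consonant) → [ĩ].
/n/ (between /i/ and /o/): no rule targets it → [n].
/o/ (between /n/ and /t/): rule 4 targets it, but not before a nasal consonant → unchanged [o].
/t/ — word-final, word-finally — surfaces as [ʔ] (rule 3).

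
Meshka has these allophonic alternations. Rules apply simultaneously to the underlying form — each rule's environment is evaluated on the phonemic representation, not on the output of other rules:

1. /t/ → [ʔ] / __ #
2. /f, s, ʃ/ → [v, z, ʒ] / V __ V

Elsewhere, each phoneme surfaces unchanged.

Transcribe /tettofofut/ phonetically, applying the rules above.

[tettovovuʔ]

/t/ (word-initial) fails the environment for rule 1, so it stays [t].
/e/ (between /t/ and /t/): no rule targets it → [e].
/t/ (between /e/ and /t/) fails the environment for rule 1, so it stays [t].
/t/ (between /t/ and /o/) fails the environment for rule 1, so it stays [t].
/o/ (between /t/ and /f/): no rule targets it → [o].
/f/ (between /o/ and /o/) occurs between two vowels → [v] by rule 2.
/o/ — not in any rule's target class → [o].
/f/ — between /o/ and /u/, between two vowels — surfaces as [v] (rule 2).
/u/ stays [u].
/t/ (word-final): word-finally, so rule 1 applies → [ʔ].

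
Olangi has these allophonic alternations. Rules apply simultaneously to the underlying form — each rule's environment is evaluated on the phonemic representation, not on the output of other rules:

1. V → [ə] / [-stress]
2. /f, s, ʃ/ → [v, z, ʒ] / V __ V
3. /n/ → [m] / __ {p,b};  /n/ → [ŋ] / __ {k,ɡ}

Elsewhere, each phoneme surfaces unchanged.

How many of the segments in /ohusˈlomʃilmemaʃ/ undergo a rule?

Segments that undergo a rule: /o/ → [ə] (rule 1); /u/ → [ə] (rule 1); /i/ → [ə] (rule 1); /e/ → [ə] (rule 1); /a/ → [ə] (rule 1).
All other segments surface unchanged.

5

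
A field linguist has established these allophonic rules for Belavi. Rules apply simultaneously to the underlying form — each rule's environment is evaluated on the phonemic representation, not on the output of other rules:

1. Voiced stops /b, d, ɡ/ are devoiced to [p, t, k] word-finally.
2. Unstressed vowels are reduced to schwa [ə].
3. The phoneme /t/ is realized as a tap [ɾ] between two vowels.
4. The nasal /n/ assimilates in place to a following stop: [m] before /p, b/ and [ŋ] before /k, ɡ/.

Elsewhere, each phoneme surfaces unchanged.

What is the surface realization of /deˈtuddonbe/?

/d/ (word-initial) is in the target of rule 1 but the environment (word-finally) is not met → [d].
Rule 2 applies to /e/ (between /d/ and /t/: in an unstressed syllable) → [ə].
Rule 3 applies to /t/ (between /e/ and /u/: between two vowels) → [ɾ].
/u/ (between /t/ and /d/): rule 2 targets it, but not in an unstressed syllable → unchanged [u].
/d/ — between /u/ and /d/; rule 1 does not apply here → [d].
/d/ (between /d/ and /o/) fails the environment for rule 1, so it stays [d].
/o/ meets the environment for rule 2 (in an unstressed syllable) → [ə].
/n/ (between /o/ and /b/) occurs before a labial or velar stop → [m] by rule 4.
/b/ (between /n/ and /e/) is in the target of rule 1 but the environment (word-finally) is not met → [b].
Rule 2 applies to /e/ (word-final: in an unstressed syllable) → [ə].

[dəˈɾuddəmbə]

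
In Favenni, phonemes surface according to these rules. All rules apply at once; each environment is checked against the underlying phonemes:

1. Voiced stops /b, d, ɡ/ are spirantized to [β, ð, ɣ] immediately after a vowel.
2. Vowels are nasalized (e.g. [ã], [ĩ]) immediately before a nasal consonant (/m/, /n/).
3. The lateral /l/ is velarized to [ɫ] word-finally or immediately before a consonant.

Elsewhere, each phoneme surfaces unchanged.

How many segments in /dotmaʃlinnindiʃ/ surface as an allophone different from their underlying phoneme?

Segments that undergo a rule: /i/ → [ĩ] (rule 2); /i/ → [ĩ] (rule 2).
All other segments surface unchanged.

2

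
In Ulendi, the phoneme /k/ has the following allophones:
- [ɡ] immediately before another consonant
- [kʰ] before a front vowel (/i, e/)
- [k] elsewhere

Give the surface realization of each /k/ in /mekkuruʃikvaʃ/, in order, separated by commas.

[ɡ], [k], [ɡ]

Occurrence 1 (position 3): immediately before another consonant → [ɡ].
Occurrence 2 (position 4): no conditioning environment matches → elsewhere allophone [k].
Occurrence 3 (position 10): immediately before another consonant → [ɡ].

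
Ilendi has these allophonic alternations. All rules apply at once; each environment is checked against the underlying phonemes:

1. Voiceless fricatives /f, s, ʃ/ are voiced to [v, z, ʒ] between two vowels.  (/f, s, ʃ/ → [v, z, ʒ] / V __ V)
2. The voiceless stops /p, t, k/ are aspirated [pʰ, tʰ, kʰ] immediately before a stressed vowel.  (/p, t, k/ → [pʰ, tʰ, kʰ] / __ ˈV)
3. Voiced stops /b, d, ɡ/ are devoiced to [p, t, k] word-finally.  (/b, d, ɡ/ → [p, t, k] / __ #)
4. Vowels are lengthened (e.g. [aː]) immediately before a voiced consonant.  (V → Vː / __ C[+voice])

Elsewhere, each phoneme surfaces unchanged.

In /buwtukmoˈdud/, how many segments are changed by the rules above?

Segments that undergo a rule: /u/ → [uː] (rule 4); /o/ → [oː] (rule 4); /u/ → [uː] (rule 4); /d/ → [t] (rule 3).
All other segments surface unchanged.

4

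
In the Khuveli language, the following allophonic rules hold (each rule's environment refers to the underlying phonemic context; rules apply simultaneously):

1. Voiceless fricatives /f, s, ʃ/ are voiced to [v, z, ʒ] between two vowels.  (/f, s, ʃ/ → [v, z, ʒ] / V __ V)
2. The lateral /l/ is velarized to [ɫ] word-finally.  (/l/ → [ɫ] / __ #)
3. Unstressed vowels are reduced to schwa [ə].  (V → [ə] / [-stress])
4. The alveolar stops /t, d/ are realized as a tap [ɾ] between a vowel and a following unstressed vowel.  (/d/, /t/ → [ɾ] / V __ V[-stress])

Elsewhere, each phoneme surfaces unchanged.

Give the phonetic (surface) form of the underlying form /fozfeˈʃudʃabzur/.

/f/ (word-initial): rule 1 targets it, but not between two vowels → unchanged [f].
Rule 3 applies to /o/ (between /f/ and /z/: in an unstressed syllable) → [ə].
/z/ stays [z].
/f/ (between /z/ and /e/) is in the target of rule 1 but the environment (between two vowels) is not met → [f].
/e/ meets the environment for rule 3 (in an unstressed syllable) → [ə].
/ʃ/ meets the environment for rule 1 (between two vowels) → [ʒ].
/u/ — between /ʃ/ and /d/; rule 3 does not apply here → [u].
/d/ — between /u/ and /ʃ/; rule 4 does not apply here → [d].
/ʃ/ (between /d/ and /a/) fails the environment for rule 1, so it stays [ʃ].
/a/ (between /ʃ/ and /b/) occurs in an unstressed syllable → [ə] by rule 3.
/b/ (between /a/ and /z/): no rule targets it → [b].
/z/ (between /b/ and /u/) is unaffected → [z].
/u/ — between /z/ and /r/, in an unstressed syllable — surfaces as [ə] (rule 3).
/r/ (word-final) is unaffected → [r].

[fəzfəˈʒudʃəbzər]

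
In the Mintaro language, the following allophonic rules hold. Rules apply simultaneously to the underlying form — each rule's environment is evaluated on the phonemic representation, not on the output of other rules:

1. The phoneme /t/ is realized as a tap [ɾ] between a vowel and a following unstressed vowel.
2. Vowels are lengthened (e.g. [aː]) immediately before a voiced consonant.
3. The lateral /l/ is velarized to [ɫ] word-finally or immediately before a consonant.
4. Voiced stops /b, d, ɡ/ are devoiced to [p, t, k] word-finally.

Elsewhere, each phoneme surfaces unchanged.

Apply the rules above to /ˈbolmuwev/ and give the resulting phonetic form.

/b/ — word-initial; rule 4 does not apply here → [b].
/o/ (between /b/ and /l/): before a voiced consonant, so rule 2 applies → [oː].
Rule 3 applies to /l/ (between /o/ and /m/: word-finally or immediately before a consonant) → [ɫ].
/m/ — not in any rule's target class → [m].
/u/ (between /m/ and /w/) occurs before a voiced consonant → [uː] by rule 2.
/w/ (between /u/ and /e/) is unaffected → [w].
/e/ — between /w/ and /v/, before a voiced consonant — surfaces as [eː] (rule 2).
/v/ stays [v].

[ˈboːɫmuːweːv]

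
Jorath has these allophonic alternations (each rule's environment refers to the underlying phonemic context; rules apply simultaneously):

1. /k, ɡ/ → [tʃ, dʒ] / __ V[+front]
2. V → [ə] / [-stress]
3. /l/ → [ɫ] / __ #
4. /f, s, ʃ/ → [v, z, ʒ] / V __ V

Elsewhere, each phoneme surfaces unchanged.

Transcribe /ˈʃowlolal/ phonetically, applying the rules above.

/ʃ/ (word-initial): rule 4 targets it, but not between two vowels → unchanged [ʃ].
/o/ (between /ʃ/ and /w/) fails the environment for rule 2, so it stays [o].
/l/ (between /w/ and /o/) is in the target of rule 3 but the environment (word-finally) is not met → [l].
Rule 2 applies to /o/ (between /l/ and /l/: in an unstressed syllable) → [ə].
/l/ (between /o/ and /a/) fails the environment for rule 3, so it stays [l].
Rule 2 applies to /a/ (between /l/ and /l/: in an unstressed syllable) → [ə].
/l/ — word-final, word-finally — surfaces as [ɫ] (rule 3).

[ˈʃowlələɫ]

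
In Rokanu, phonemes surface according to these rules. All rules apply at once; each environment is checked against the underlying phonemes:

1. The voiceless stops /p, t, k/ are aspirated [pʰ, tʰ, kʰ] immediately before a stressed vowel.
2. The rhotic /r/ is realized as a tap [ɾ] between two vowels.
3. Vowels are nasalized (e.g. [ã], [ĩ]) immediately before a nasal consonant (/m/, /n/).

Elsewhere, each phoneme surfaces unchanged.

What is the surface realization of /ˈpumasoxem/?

[ˈpʰũmasoxẽm]

/p/ meets the environment for rule 1 (immediately before a stressed vowel) → [pʰ].
/u/ (between /p/ and /m/) occurs before a nasal consonant → [ũ] by rule 3.
/m/ stays [m].
/a/ (between /m/ and /s/): rule 3 targets it, but not before a nasal consonant → unchanged [a].
/s/ (between /a/ and /o/) is unaffected → [s].
/o/ (between /s/ and /x/) is in the target of rule 3 but the environment (before a nasal consonant) is not met → [o].
/x/ stays [x].
/e/ meets the environment for rule 3 (before a nasal consonant) → [ẽ].
/m/ — not in any rule's target class → [m].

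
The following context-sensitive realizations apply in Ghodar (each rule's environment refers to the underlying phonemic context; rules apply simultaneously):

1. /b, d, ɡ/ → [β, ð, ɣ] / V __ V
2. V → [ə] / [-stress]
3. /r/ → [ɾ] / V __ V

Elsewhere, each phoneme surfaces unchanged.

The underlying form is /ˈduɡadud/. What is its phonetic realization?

[ˈduɣəðəd]

/d/ (word-initial) fails the environment for rule 1, so it stays [d].
/u/ (between /d/ and /ɡ/) fails the environment for rule 2, so it stays [u].
/ɡ/ — between /u/ and /a/, between two vowels — surfaces as [ɣ] (rule 1).
/a/ meets the environment for rule 2 (in an unstressed syllable) → [ə].
Rule 1 applies to /d/ (between /a/ and /u/: between two vowels) → [ð].
Rule 2 applies to /u/ (between /d/ and /d/: in an unstressed syllable) → [ə].
/d/ (word-final) fails the environment for rule 1, so it stays [d].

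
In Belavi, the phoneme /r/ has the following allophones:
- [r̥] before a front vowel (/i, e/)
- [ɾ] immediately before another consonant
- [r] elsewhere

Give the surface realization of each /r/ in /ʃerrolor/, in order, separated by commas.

[ɾ], [r], [r]

Occurrence 1 (position 3): immediately before another consonant → [ɾ].
Occurrence 2 (position 4): no conditioning environment matches → elsewhere allophone [r].
Occurrence 3 (position 8): no conditioning environment matches → elsewhere allophone [r].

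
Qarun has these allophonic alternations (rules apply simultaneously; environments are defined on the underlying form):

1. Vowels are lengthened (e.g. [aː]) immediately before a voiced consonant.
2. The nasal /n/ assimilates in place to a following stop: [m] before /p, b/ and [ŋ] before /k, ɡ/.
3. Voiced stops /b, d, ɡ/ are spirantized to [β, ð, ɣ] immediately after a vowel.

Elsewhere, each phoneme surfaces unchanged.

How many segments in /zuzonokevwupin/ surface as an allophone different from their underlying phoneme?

Segments that undergo a rule: /u/ → [uː] (rule 1); /o/ → [oː] (rule 1); /e/ → [eː] (rule 1); /i/ → [iː] (rule 1).
All other segments surface unchanged.

4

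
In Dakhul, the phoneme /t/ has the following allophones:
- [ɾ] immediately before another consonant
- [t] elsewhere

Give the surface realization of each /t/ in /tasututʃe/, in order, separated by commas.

[t], [t], [ɾ]

Occurrence 1 (position 1): no conditioning environment matches → elsewhere allophone [t].
Occurrence 2 (position 5): no conditioning environment matches → elsewhere allophone [t].
Occurrence 3 (position 7): immediately before another consonant → [ɾ].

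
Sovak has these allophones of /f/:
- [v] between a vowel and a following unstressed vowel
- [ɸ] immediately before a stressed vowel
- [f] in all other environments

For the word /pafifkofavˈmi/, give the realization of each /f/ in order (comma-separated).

[v], [f], [v]

Occurrence 1 (position 3): between a vowel and a following unstressed vowel → [v].
Occurrence 2 (position 5): no conditioning environment matches → elsewhere allophone [f].
Occurrence 3 (position 8): between a vowel and a following unstressed vowel → [v].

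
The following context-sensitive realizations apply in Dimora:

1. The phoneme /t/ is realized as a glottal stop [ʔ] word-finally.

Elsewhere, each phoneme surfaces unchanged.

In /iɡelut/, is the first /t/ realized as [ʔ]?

Rule 1 applies to /t/ (word-final: word-finally) → [ʔ].
The actual realization is [ʔ], which matches [ʔ].

Yes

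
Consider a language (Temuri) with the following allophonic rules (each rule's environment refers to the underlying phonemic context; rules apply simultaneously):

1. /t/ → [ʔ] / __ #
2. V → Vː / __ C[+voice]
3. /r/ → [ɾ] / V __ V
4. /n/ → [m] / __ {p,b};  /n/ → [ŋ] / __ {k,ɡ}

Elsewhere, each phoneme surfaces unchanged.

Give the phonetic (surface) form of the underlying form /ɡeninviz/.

[ɡeːniːnviːz]

/ɡ/ (word-initial) is unaffected → [ɡ].
/e/ (between /ɡ/ and /n/): before a voiced consonant, so rule 2 applies → [eː].
/n/ (between /e/ and /i/) is in the target of rule 4 but the environment (before a labial or velar stop) is not met → [n].
/i/ meets the environment for rule 2 (before a voiced consonant) → [iː].
/n/ (between /i/ and /v/): rule 4 targets it, but not before a labial or velar stop → unchanged [n].
/v/ (between /n/ and /i/): no rule targets it → [v].
/i/ meets the environment for rule 2 (before a voiced consonant) → [iː].
/z/ (word-final) is unaffected → [z].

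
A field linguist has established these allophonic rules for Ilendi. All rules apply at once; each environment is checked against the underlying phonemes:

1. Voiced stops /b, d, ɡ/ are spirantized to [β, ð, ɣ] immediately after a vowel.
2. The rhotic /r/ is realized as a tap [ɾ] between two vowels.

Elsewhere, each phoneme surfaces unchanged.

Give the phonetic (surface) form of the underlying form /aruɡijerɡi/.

/a/ stays [a].
/r/ — between /a/ and /u/, between two vowels — surfaces as [ɾ] (rule 2).
/u/ (between /r/ and /ɡ/): no rule targets it → [u].
/ɡ/ — between /u/ and /i/, immediately after a vowel — surfaces as [ɣ] (rule 1).
/i/ (between /ɡ/ and /j/): no rule targets it → [i].
/j/ — not in any rule's target class → [j].
/e/ (between /j/ and /r/): no rule targets it → [e].
/r/ (between /e/ and /ɡ/): rule 2 targets it, but not between two vowels → unchanged [r].
/ɡ/ (between /r/ and /i/) fails the environment for rule 1, so it stays [ɡ].
/i/ — not in any rule's target class → [i].

[aɾuɣijerɡi]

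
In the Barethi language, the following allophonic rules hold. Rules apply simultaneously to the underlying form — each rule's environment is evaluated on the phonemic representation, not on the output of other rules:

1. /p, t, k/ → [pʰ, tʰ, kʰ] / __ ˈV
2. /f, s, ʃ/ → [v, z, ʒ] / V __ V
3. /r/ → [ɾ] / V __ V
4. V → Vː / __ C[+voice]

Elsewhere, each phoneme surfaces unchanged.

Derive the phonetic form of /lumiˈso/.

/l/ stays [l].
/u/ (between /l/ and /m/) occurs before a voiced consonant → [uː] by rule 4.
/m/ (between /u/ and /i/): no rule targets it → [m].
/i/ (between /m/ and /s/) fails the environment for rule 4, so it stays [i].
/s/ (between /i/ and /o/): between two vowels, so rule 2 applies → [z].
/o/ (word-final) fails the environment for rule 4, so it stays [o].

[luːmiˈzo]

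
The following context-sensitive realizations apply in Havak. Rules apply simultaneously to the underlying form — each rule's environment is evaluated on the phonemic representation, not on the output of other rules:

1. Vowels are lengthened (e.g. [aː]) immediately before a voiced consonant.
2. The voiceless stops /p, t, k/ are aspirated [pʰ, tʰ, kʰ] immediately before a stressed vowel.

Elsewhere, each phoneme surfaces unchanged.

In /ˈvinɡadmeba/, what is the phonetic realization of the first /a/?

/a/ — between /ɡ/ and /d/, before a voiced consonant — surfaces as [aː] (rule 1).

[aː]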